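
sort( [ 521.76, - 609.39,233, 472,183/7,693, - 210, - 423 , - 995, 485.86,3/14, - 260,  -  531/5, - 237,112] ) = [ - 995, - 609.39, - 423, - 260,  -  237,-210, - 531/5,3/14,183/7,112, 233, 472, 485.86,521.76 , 693 ] 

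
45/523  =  45/523 = 0.09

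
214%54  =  52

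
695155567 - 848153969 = -152998402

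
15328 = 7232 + 8096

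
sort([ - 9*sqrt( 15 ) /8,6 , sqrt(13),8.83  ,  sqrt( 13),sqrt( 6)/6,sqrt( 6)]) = [ - 9*sqrt( 15)/8,sqrt(6)/6 , sqrt(6),sqrt(13 ), sqrt( 13), 6,  8.83 ] 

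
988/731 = 988/731= 1.35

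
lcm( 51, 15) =255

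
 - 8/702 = -1 + 347/351 = - 0.01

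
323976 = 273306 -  - 50670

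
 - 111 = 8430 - 8541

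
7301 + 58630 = 65931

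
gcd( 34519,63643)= 1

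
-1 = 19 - 20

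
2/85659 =2/85659 = 0.00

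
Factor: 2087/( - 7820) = -2^( - 2)*5^( - 1 )*17^ ( - 1 )*23^(-1)*2087^1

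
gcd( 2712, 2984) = 8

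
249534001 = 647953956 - 398419955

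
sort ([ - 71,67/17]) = [ - 71,  67/17 ]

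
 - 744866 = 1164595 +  - 1909461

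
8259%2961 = 2337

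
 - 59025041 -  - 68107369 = 9082328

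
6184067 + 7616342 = 13800409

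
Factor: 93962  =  2^1*11^1*4271^1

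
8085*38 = 307230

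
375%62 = 3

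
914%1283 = 914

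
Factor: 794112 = 2^9*3^1 * 11^1 * 47^1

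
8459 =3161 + 5298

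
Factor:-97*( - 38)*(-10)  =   - 2^2*5^1*19^1*97^1  =  - 36860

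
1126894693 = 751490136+375404557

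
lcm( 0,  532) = 0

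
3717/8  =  464 + 5/8 = 464.62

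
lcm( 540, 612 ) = 9180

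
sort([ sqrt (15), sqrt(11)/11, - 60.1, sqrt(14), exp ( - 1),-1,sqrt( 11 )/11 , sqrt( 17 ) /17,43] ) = [ - 60.1,-1, sqrt( 17)/17, sqrt( 11 ) /11, sqrt( 11 ) /11, exp(-1), sqrt( 14 ) , sqrt(  15), 43 ] 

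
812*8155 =6621860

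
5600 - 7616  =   -2016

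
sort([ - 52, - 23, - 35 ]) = [-52, - 35, - 23 ] 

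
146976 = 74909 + 72067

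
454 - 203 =251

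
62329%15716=15181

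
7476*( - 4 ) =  - 29904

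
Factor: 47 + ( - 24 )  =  23 = 23^1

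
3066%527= 431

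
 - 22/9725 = - 22/9725 =- 0.00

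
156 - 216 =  - 60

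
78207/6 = 13034 + 1/2 = 13034.50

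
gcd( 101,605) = 1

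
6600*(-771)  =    -  5088600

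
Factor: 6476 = 2^2*1619^1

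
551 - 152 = 399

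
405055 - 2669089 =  - 2264034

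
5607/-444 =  - 1869/148 = - 12.63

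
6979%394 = 281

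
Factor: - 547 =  - 547^1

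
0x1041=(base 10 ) 4161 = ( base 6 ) 31133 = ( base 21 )993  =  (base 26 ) 641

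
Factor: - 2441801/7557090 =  - 2^( - 1)*3^( - 1 )*5^(  -  1 ) * 251903^(- 1)*2441801^1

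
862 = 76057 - 75195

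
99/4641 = 33/1547 = 0.02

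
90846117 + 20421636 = 111267753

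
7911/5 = 1582 + 1/5 = 1582.20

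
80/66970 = 8/6697 = 0.00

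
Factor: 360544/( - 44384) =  - 593/73= - 73^( -1 ) * 593^1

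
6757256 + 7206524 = 13963780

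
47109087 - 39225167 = 7883920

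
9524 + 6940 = 16464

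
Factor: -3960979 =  - 11^1*360089^1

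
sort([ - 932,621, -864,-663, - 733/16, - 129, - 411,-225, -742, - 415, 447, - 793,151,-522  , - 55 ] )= [ -932,  -  864, - 793, -742 , - 663, - 522, - 415, - 411, - 225, - 129, - 55, - 733/16,  151,447 , 621]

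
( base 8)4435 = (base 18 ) 73B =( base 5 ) 33313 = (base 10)2333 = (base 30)2HN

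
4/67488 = 1/16872 = 0.00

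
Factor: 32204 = 2^2*83^1*97^1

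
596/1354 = 298/677 = 0.44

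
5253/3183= 1  +  690/1061= 1.65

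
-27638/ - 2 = 13819/1 = 13819.00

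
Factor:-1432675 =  - 5^2*17^1*3371^1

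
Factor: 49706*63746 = 2^2*29^1 * 857^1*31873^1 = 3168558676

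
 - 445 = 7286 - 7731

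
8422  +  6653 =15075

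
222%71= 9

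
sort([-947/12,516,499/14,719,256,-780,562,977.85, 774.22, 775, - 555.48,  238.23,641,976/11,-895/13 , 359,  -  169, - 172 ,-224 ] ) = [ - 780,-555.48 , -224, - 172,- 169, - 947/12, - 895/13,499/14,  976/11,238.23,256,359,516,562 , 641,719,774.22,775, 977.85]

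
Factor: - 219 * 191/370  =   - 2^(  -  1) *3^1*5^(-1 )*37^(-1) *73^1*191^1 = - 41829/370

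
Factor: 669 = 3^1*223^1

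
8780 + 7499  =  16279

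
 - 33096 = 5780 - 38876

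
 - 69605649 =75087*( - 927) 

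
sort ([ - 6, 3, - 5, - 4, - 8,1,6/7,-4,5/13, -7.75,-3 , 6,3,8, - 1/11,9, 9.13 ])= [ - 8, - 7.75, - 6, - 5, - 4, - 4, - 3, - 1/11,5/13,6/7, 1,3,3,6, 8,9,9.13] 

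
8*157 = 1256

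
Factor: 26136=2^3*3^3 * 11^2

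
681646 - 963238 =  - 281592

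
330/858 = 5/13 = 0.38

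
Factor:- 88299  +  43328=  - 44971^1 =-44971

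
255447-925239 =  -  669792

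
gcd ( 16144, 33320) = 8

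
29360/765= 5872/153  =  38.38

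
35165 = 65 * 541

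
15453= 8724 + 6729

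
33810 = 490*69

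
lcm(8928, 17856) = 17856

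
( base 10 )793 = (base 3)1002101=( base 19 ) 23e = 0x319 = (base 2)1100011001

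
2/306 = 1/153 = 0.01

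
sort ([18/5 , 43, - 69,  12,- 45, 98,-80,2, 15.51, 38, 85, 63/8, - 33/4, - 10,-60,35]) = [ - 80,-69,  -  60,  -  45, - 10, - 33/4,2, 18/5,63/8,12,15.51, 35, 38, 43 , 85, 98] 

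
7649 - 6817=832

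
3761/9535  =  3761/9535 = 0.39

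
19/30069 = 19/30069 = 0.00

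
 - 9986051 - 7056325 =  -17042376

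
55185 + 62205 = 117390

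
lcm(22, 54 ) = 594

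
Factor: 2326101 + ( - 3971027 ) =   -  2^1*61^1 * 97^1*139^1= -1644926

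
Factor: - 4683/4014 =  - 2^( - 1)*3^( - 1)*7^1 = - 7/6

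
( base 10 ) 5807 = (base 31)61A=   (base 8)13257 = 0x16AF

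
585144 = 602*972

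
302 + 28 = 330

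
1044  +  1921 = 2965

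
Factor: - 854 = - 2^1*7^1*61^1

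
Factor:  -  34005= - 3^1*5^1*2267^1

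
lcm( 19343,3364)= 77372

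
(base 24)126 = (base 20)1BA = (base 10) 630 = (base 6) 2530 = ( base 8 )1166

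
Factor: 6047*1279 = 7734113 = 1279^1*6047^1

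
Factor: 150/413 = 2^1 *3^1*5^2*7^(-1)*59^ (  -  1) 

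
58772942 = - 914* ( - 64303 ) 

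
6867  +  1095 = 7962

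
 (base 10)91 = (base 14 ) 67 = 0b1011011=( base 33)2P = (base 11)83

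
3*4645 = 13935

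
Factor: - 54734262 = - 2^1 * 3^1*11^1*41^1*113^1*179^1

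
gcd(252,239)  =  1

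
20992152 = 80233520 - 59241368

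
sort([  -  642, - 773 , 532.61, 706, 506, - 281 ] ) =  [ - 773, - 642, - 281, 506, 532.61, 706] 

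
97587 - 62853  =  34734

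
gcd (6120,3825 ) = 765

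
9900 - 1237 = 8663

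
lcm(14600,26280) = 131400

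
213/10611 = 71/3537 = 0.02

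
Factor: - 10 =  - 2^1 * 5^1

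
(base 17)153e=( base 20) g13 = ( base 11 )490a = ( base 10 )6423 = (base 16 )1917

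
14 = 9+5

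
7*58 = 406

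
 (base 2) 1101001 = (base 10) 105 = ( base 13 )81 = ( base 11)96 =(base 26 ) 41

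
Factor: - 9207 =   -  3^3*11^1*31^1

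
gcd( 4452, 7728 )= 84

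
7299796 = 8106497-806701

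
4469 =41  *109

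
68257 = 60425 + 7832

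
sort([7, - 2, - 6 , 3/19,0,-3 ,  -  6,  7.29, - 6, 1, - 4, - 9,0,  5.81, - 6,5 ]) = [ - 9,-6, - 6, - 6,- 6, - 4, - 3,-2, 0, 0,  3/19,  1, 5,5.81, 7, 7.29]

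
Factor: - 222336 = -2^7*  3^2*193^1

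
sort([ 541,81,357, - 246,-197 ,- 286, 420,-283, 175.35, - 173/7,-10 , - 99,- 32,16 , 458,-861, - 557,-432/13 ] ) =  [-861, - 557,-286,-283,-246,-197,  -  99, - 432/13,-32 , - 173/7,-10,16, 81, 175.35, 357, 420,458,  541] 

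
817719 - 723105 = 94614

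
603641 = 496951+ 106690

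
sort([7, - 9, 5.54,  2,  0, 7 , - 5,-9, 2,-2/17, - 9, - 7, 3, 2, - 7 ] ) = [ - 9, - 9, - 9,- 7, - 7, - 5, - 2/17, 0 , 2,2,2, 3, 5.54,7, 7]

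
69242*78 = 5400876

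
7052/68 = 103+ 12/17  =  103.71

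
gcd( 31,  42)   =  1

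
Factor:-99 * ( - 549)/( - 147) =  - 3^3*7^( - 2)*11^1*61^1= -  18117/49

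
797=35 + 762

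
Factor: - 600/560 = - 15/14  =  - 2^(- 1 ) *3^1* 5^1*7^( - 1)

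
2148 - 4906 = -2758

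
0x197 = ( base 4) 12113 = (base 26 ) FH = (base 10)407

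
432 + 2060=2492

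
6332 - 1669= 4663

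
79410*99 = 7861590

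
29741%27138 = 2603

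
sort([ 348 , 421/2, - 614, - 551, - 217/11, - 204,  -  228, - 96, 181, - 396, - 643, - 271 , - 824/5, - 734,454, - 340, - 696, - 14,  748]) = [- 734, - 696, - 643, - 614 , - 551, - 396, - 340, - 271, -228,-204, - 824/5, - 96,-217/11,-14,181, 421/2, 348,454, 748]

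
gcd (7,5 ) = 1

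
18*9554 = 171972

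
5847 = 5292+555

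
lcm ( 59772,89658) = 179316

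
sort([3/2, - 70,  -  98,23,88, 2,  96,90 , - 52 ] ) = [  -  98,  -  70, - 52, 3/2,2,23,88, 90,  96]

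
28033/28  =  28033/28 = 1001.18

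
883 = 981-98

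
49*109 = 5341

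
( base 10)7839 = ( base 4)1322133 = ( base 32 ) 7kv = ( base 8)17237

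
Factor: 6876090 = 2^1*3^4*5^1*13^1*653^1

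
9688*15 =145320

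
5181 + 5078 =10259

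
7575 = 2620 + 4955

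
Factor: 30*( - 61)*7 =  - 12810 = - 2^1*3^1*5^1*7^1*61^1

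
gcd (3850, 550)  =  550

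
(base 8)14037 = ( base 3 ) 22110201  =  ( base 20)F8F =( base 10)6175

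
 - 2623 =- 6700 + 4077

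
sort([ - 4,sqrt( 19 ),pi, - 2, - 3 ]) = [-4,  -  3,-2,pi,sqrt( 19 )]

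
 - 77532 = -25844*3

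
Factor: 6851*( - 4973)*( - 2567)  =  13^1*17^2 *31^1*151^1* 4973^1 = 87457749041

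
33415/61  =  33415/61 = 547.79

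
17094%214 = 188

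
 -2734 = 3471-6205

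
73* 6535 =477055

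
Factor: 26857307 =23^1* 1167709^1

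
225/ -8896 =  -225/8896 = - 0.03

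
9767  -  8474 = 1293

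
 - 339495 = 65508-405003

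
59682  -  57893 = 1789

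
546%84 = 42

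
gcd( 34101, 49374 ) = 9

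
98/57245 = 98/57245= 0.00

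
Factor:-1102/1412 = -2^( - 1)*19^1*29^1*353^( - 1) = - 551/706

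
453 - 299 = 154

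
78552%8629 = 891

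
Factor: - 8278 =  - 2^1*4139^1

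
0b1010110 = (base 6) 222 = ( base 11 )79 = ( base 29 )2s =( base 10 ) 86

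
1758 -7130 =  - 5372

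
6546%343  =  29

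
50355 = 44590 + 5765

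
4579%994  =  603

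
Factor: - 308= - 2^2*7^1*11^1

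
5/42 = 5/42 = 0.12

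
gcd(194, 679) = 97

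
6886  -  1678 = 5208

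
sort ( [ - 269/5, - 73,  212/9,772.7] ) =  [ - 73,  -  269/5, 212/9,772.7]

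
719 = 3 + 716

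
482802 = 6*80467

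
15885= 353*45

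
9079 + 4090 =13169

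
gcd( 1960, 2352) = 392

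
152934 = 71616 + 81318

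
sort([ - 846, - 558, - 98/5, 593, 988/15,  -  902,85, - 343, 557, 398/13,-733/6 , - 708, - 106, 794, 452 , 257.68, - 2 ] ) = [ - 902, -846, - 708, - 558, - 343, - 733/6, - 106, - 98/5, - 2, 398/13, 988/15,85, 257.68,  452, 557,593, 794 ] 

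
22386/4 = 11193/2  =  5596.50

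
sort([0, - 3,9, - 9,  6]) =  [ -9,- 3, 0,6,9 ] 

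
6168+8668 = 14836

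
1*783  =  783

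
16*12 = 192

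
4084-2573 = 1511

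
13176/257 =13176/257 = 51.27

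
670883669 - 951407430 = -280523761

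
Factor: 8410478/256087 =2^1*13^ ( - 1)*17^2*14551^1*19699^( - 1)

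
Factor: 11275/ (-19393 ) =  - 25/43 = -5^2*43^( - 1)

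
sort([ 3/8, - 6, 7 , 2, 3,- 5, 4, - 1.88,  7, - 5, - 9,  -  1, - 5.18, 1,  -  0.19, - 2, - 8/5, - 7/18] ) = [ - 9,-6, - 5.18,  -  5, - 5, - 2, - 1.88, -8/5 , - 1,  -  7/18, - 0.19,3/8, 1, 2, 3, 4,7, 7]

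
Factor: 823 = 823^1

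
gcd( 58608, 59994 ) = 198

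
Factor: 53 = 53^1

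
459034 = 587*782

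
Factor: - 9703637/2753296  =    -  2^( - 4 )*7^(  -  1 )*13^ ( - 1 )*31^(-1 )*61^ ( - 1)*269^1*  36073^1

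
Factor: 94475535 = 3^1*5^1*7^1*11^1*157^1*521^1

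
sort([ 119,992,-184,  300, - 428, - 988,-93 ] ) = [ - 988,- 428, - 184 ,-93,119 , 300, 992] 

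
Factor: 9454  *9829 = 92923366 = 2^1*29^1* 163^1*9829^1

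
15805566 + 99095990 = 114901556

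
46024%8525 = 3399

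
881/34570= 881/34570= 0.03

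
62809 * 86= 5401574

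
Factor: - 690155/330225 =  - 138031/66045 = - 3^ ( - 1 ) *5^( - 1 )*7^ (-1)*17^( - 1 )  *  37^(-1 )*97^1*1423^1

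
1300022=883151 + 416871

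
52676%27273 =25403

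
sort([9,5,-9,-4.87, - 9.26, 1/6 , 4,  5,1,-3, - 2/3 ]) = [ -9.26,- 9 , - 4.87, - 3 , - 2/3,  1/6,1,4, 5,5,  9]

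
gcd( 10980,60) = 60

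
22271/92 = 242+7/92 = 242.08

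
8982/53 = 8982/53=169.47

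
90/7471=90/7471  =  0.01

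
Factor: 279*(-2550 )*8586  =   - 6108509700  =  - 2^2*3^7*5^2*17^1*31^1*53^1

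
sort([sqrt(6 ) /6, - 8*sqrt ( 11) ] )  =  [ - 8*  sqrt( 11 ), sqrt (6)/6 ]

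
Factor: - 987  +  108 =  - 879 =- 3^1*293^1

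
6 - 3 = 3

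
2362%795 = 772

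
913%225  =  13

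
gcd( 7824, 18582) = 978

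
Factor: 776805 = 3^1*5^1* 51787^1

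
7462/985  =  7  +  567/985=7.58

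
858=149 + 709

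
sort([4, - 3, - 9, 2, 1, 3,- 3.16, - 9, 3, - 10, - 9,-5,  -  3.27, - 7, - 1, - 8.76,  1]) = [ - 10, - 9, - 9, - 9 ,- 8.76, - 7,-5,- 3.27,-3.16 ,  -  3 , - 1, 1, 1, 2, 3, 3, 4 ] 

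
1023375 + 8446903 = 9470278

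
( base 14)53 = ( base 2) 1001001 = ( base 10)73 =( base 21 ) 3a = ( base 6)201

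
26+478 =504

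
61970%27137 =7696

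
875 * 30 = 26250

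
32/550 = 16/275=0.06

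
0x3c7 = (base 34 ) SF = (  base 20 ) 287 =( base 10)967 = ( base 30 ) 127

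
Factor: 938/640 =2^( - 6) *5^( - 1)*7^1* 67^1 = 469/320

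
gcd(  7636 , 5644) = 332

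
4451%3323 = 1128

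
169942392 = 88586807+81355585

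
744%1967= 744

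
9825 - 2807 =7018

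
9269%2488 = 1805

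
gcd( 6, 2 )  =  2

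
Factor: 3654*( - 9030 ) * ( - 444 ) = 14650055280 =2^4*3^4*5^1*7^2*29^1*37^1*43^1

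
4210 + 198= 4408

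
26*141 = 3666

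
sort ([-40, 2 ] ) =[ - 40, 2]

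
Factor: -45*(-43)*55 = 3^2*5^2*11^1*43^1=106425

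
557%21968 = 557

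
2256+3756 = 6012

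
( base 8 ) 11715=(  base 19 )E0F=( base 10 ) 5069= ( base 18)fbb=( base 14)1BC1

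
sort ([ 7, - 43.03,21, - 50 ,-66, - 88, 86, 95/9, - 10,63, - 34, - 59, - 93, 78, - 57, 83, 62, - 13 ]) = [-93,-88, -66, - 59, - 57, - 50, - 43.03, - 34,-13, - 10,  7,95/9, 21,62, 63, 78 , 83 , 86]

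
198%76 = 46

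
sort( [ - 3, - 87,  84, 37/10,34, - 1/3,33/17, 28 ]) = [ - 87 , -3, - 1/3,33/17 , 37/10,28, 34,84 ] 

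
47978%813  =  11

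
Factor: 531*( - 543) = -3^3*59^1*181^1 = - 288333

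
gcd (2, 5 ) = 1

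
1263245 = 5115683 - 3852438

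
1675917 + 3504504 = 5180421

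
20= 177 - 157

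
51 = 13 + 38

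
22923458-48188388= -25264930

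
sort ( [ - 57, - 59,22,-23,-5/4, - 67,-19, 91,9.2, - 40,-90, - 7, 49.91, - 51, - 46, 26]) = [ - 90,-67,- 59,-57, - 51, - 46 , -40, - 23, - 19,-7, - 5/4, 9.2, 22, 26,49.91,91 ]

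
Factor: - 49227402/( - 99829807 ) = 2^1* 3^1*7^( - 2)*11^( - 1)*26459^(-1 )*1172081^1=7032486/14261401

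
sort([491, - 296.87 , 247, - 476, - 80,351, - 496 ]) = [  -  496, - 476 , - 296.87, - 80,247,351, 491] 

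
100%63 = 37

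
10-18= - 8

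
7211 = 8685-1474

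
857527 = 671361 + 186166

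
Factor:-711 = -3^2* 79^1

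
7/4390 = 7/4390 = 0.00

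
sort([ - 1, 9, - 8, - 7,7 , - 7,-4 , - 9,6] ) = [ - 9, - 8, - 7, - 7, - 4, - 1,  6, 7,9 ] 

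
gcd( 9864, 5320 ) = 8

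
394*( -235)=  - 92590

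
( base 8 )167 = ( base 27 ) 4b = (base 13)92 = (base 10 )119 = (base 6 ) 315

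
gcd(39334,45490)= 2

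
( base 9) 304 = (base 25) 9m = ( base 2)11110111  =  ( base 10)247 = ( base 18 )DD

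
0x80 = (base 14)92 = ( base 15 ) 88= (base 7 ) 242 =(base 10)128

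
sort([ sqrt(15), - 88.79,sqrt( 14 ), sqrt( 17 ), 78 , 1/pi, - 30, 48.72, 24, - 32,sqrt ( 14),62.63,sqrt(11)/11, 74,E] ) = [ - 88.79, - 32, - 30, sqrt(11)/11,1/pi, E, sqrt(14), sqrt(14), sqrt(15),sqrt(17),24, 48.72,62.63, 74 , 78] 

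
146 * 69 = 10074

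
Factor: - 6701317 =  - 7^1*957331^1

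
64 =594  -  530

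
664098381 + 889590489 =1553688870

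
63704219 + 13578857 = 77283076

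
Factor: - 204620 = - 2^2* 5^1*13^1*787^1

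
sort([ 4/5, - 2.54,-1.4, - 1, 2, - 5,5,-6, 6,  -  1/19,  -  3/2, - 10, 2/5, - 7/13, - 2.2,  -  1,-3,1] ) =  [ - 10,-6,-5,-3,-2.54, - 2.2,-3/2,-1.4,  -  1, -1, - 7/13,-1/19, 2/5, 4/5, 1, 2  ,  5, 6]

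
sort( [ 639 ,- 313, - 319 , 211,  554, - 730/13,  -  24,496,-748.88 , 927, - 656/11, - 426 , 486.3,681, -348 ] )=[ - 748.88 , - 426,-348,  -  319,  -  313,  -  656/11, - 730/13,-24,211,  486.3 , 496, 554 , 639, 681, 927]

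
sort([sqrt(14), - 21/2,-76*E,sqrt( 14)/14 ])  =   [ - 76*E, - 21/2,sqrt(14)/14 , sqrt(14 )]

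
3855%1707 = 441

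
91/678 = 91/678= 0.13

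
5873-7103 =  - 1230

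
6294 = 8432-2138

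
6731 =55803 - 49072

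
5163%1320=1203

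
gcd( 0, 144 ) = 144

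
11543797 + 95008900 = 106552697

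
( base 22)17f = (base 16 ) 28d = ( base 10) 653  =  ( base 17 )247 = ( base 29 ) MF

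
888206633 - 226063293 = 662143340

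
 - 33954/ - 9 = 3772 + 2/3 = 3772.67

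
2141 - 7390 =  - 5249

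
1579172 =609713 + 969459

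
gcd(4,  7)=1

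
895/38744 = 895/38744 = 0.02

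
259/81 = 3  +  16/81 = 3.20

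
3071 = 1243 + 1828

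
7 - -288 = 295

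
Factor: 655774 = 2^1 *7^1*31^1 *1511^1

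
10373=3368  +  7005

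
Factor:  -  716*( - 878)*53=2^3*53^1*179^1*439^1 = 33318344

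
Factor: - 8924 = -2^2 * 23^1*97^1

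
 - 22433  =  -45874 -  - 23441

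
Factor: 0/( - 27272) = 0^1 = 0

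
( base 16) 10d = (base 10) 269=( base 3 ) 100222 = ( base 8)415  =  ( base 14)153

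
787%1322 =787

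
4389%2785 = 1604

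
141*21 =2961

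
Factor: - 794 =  - 2^1*397^1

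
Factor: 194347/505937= 17^( - 1)*109^1 * 1783^1*29761^(  -  1 ) 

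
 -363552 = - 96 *3787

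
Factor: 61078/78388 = 30539/39194 = 2^( - 1 ) *19597^( - 1 )*30539^1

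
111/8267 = 111/8267  =  0.01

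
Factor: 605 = 5^1 * 11^2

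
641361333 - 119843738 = 521517595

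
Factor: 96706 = 2^1*48353^1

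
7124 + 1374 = 8498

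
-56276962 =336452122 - 392729084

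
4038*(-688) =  - 2778144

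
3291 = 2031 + 1260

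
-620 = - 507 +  - 113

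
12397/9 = 1377 + 4/9 = 1377.44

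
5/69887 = 5/69887 = 0.00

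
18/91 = 18/91 = 0.20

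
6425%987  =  503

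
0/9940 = 0 = 0.00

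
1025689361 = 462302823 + 563386538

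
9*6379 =57411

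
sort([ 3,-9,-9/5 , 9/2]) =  [-9,-9/5, 3, 9/2] 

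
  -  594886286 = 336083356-930969642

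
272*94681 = 25753232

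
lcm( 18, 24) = 72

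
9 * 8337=75033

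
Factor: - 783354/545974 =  - 3^1*11^1*23^( -1 ) = -33/23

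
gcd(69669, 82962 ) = 9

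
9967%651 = 202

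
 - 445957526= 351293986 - 797251512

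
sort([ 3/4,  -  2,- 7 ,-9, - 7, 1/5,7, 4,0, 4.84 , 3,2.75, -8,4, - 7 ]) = [ - 9,-8, - 7 , - 7, - 7,  -  2,0,1/5,3/4, 2.75,3,4,4,  4.84,7 ] 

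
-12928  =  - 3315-9613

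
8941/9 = 8941/9 = 993.44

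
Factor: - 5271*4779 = - 3^5*7^1 * 59^1*251^1 = - 25190109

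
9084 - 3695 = 5389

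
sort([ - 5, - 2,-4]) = [ - 5, - 4, -2]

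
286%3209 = 286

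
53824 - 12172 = 41652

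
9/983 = 9/983 = 0.01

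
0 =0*83471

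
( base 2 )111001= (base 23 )2b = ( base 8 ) 71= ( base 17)36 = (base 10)57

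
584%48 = 8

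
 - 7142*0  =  0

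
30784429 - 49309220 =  - 18524791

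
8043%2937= 2169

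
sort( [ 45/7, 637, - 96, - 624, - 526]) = [ - 624, - 526, - 96, 45/7,637]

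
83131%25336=7123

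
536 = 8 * 67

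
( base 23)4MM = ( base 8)5124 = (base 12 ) 1644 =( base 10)2644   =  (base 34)29Q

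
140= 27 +113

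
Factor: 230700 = 2^2*  3^1* 5^2*769^1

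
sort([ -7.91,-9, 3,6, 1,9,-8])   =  [  -  9, - 8,-7.91, 1,  3, 6,9]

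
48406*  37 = 1791022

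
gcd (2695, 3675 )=245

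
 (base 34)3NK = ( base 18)d34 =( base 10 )4270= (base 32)45e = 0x10ae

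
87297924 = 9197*9492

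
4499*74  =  332926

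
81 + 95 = 176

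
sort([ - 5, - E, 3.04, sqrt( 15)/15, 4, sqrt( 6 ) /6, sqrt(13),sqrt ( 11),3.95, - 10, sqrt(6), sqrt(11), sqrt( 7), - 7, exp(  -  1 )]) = [ - 10, - 7,  -  5,-E, sqrt( 15 ) /15,exp(  -  1),sqrt(6 )/6, sqrt( 6), sqrt( 7), 3.04, sqrt ( 11), sqrt(11 ),sqrt( 13 ),3.95,4]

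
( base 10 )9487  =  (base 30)AG7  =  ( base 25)F4C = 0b10010100001111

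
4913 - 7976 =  - 3063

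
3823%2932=891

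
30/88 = 15/44 = 0.34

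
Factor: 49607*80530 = 3994851710 = 2^1*5^1*113^1*439^1*8053^1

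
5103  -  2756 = 2347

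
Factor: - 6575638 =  - 2^1*3287819^1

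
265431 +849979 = 1115410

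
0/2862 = 0 = 0.00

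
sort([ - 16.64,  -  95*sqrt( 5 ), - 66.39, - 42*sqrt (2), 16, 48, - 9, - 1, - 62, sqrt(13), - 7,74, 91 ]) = [ - 95*sqrt(5), - 66.39, - 62, - 42*sqrt( 2),  -  16.64, - 9,  -  7, - 1, sqrt(13 ) , 16, 48, 74,91 ] 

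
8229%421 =230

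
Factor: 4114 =2^1*11^2 * 17^1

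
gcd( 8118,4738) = 2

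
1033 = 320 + 713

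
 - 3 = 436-439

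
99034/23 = 4305+19/23= 4305.83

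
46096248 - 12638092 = 33458156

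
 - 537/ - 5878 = 537/5878 = 0.09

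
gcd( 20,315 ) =5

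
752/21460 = 188/5365= 0.04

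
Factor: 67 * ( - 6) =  - 2^1 * 3^1*67^1  =  - 402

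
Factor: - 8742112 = - 2^5 * 257^1*1063^1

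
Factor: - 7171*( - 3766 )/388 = 2^(  -  1) * 7^1*71^1* 97^ ( - 1 )*101^1*269^1 = 13502993/194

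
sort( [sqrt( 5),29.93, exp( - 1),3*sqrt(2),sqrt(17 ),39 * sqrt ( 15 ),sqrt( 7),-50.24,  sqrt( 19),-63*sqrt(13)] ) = [ - 63*sqrt( 13), - 50.24,  exp( - 1), sqrt( 5 ),sqrt( 7),  sqrt(17),3*sqrt( 2),sqrt( 19 ),  29.93,39*sqrt(15) ]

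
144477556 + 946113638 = 1090591194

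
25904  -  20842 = 5062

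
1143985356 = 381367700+762617656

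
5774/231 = 24 + 230/231 = 25.00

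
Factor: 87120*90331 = 7869636720 = 2^4*3^2*5^1*11^2*103^1*877^1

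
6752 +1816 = 8568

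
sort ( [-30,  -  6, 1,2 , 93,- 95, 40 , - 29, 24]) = [ -95,  -  30, - 29, - 6 , 1, 2, 24, 40, 93]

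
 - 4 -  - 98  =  94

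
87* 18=1566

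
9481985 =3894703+5587282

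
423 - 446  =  -23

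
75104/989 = 75 + 929/989 = 75.94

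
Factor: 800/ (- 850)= -2^4*17^ ( - 1)=- 16/17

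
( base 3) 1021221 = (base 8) 1657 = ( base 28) 15J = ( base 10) 943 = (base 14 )4B5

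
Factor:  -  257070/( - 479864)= 15/28= 2^(  -  2)*3^1*5^1*7^(-1)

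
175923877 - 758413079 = - 582489202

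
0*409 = 0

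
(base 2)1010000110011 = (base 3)21002112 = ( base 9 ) 7075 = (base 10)5171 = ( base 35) 47Q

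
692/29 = 692/29= 23.86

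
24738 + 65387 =90125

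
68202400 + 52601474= 120803874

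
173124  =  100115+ 73009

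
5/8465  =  1/1693 = 0.00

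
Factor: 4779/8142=2^( - 1)*3^3 *23^ ( - 1) = 27/46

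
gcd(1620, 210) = 30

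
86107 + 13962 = 100069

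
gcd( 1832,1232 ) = 8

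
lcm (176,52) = 2288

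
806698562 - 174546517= 632152045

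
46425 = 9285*5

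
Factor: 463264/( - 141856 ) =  -11^( - 1)*13^ (-1)*467^1 = - 467/143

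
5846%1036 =666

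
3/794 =3/794= 0.00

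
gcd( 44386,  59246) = 2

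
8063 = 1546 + 6517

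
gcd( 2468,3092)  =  4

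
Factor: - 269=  - 269^1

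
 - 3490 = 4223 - 7713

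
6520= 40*163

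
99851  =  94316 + 5535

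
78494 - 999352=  - 920858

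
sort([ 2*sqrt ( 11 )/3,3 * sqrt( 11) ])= [2*sqrt( 11)/3,3*sqrt(11)]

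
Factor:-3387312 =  - 2^4*3^3*7841^1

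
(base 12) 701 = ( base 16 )3f1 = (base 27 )1aa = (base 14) 521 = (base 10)1009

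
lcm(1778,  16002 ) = 16002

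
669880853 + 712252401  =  1382133254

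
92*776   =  71392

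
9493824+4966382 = 14460206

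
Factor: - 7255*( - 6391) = 5^1*7^1*11^1*83^1*1451^1  =  46366705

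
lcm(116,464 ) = 464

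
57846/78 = 741 + 8/13 = 741.62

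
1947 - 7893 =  - 5946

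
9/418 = 9/418 =0.02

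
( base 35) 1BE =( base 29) 1R0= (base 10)1624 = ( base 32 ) 1IO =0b11001011000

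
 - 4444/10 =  - 2222/5 = -444.40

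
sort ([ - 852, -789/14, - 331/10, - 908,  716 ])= [ - 908,-852, - 789/14, - 331/10,716 ] 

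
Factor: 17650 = 2^1*5^2*353^1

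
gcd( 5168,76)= 76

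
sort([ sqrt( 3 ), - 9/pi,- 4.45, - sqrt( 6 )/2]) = [ - 4.45, - 9/pi, - sqrt( 6 )/2, sqrt( 3)] 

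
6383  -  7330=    - 947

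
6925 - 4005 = 2920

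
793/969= 793/969 =0.82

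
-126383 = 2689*( - 47)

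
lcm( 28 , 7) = 28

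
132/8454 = 22/1409 = 0.02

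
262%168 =94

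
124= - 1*(-124) 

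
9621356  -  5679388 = 3941968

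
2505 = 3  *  835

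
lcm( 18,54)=54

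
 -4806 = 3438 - 8244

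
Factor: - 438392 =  - 2^3*54799^1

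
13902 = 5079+8823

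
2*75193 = 150386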